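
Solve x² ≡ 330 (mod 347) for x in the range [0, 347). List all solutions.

Since 347 ≡ 3 (mod 4), a square root of 330 is 330^((347+1)/4) = 330^87 mod 347.
Repeated squaring: 330^2≡289, 330^4≡241, 330^8≡132, 330^16≡74, 330^32≡271, 330^64≡224 (mod 347).
330^87 = 330^(64+16+4+2+1) ≡ 315 (mod 347).
Check: 315² = 99225 ≡ 330 (mod 347). The two roots are 32 and 315.

32, 315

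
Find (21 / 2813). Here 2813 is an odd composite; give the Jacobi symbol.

1

Reciprocity: 21 ≡ 1 and 2813 ≡ 1 (mod 4), so (21/2813) = +(2813/21).
Reduce top mod 21: now compute (20/21).
Pull out 2^2: since 21 ≡ 5 (mod 8), (2/21) = -1, so (2/21)^2 = +1.
Reciprocity: 5 ≡ 1 and 21 ≡ 1 (mod 4), so (5/21) = +(21/5).
Reduce top mod 5: now compute (1/5).
Reached (1/5) = 1. Collecting the sign flips along the way, the symbol is +1.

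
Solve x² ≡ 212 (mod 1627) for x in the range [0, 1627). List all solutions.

Since 1627 ≡ 3 (mod 4), a square root of 212 is 212^((1627+1)/4) = 212^407 mod 1627.
Repeated squaring: 212^2≡1015, 212^4≡334, 212^8≡920, 212^16≡360, 212^32≡1067, 212^64≡1216, 212^128≡1340, 212^256≡1019 (mod 1627).
212^407 = 212^(256+128+16+4+2+1) ≡ 1465 (mod 1627).
Check: 1465² = 2146225 ≡ 212 (mod 1627). The two roots are 162 and 1465.

162, 1465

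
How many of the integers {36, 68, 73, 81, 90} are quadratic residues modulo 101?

3

(36/101) = +1 → QR.
(68/101) = +1 → QR.
(73/101) = -1 → non-residue.
(81/101) = +1 → QR.
(90/101) = -1 → non-residue.
Total quadratic residues among the 5: 3.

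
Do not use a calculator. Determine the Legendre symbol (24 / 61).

-1

Pull out 2^3: since 61 ≡ 5 (mod 8), (2/61) = -1, so (2/61)^3 = -1.
Reciprocity: 3 ≡ 3 and 61 ≡ 1 (mod 4), so (3/61) = +(61/3).
Reduce top mod 3: now compute (1/3).
Reached (1/3) = 1. Collecting the sign flips along the way, the symbol is -1.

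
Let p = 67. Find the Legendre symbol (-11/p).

Euler's criterion: (-11/67) ≡ 56^33 (mod 67).
56^2 ≡ 54 (mod 67)
56^4 ≡ 35 (mod 67)
56^8 ≡ 19 (mod 67)
56^16 ≡ 26 (mod 67)
56^32 ≡ 6 (mod 67)
56^33 = 56^(32+1) ≡ 1 (mod 67).
Result is 1, so (-11/67) = 1.

1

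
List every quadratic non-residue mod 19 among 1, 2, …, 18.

Square k = 1,…,9 (k and 19−k give the same square):
1²=1, 2²=4, 3²=9, 4²=16, 5²≡6, 6²≡17, 7²≡11, 8²≡7, 9²≡5 (mod 19).
The residues are {1, 4, 5, 6, 7, 9, 11, 16, 17}; the non-residues are the remaining 9 nonzero classes.

2,3,8,10,12,13,14,15,18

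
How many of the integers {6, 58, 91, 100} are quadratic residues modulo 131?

(6/131) = -1 → non-residue.
(58/131) = +1 → QR.
(91/131) = +1 → QR.
(100/131) = +1 → QR.
Total quadratic residues among the 4: 3.

3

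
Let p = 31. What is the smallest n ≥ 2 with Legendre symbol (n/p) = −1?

(2/31) = +1, so 2 is a residue.
(3/31) = −1, so 3 is the smallest positive non-residue mod 31.

3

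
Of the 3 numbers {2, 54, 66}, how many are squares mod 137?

1

(2/137) = +1 → QR.
(54/137) = -1 → non-residue.
(66/137) = -1 → non-residue.
Total quadratic residues among the 3: 1.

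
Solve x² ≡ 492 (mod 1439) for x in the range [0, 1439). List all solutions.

Since 1439 ≡ 3 (mod 4), a square root of 492 is 492^((1439+1)/4) = 492^360 mod 1439.
Repeated squaring: 492^2≡312, 492^4≡931, 492^8≡483, 492^16≡171, 492^32≡461, 492^64≡988, 492^128≡502, 492^256≡179 (mod 1439).
492^360 = 492^(256+64+32+8) ≡ 708 (mod 1439).
Check: 708² = 501264 ≡ 492 (mod 1439). The two roots are 708 and 731.

708, 731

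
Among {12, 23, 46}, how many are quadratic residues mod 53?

1

(12/53) = -1 → non-residue.
(23/53) = -1 → non-residue.
(46/53) = +1 → QR.
Total quadratic residues among the 3: 1.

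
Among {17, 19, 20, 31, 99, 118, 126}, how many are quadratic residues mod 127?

4

(17/127) = +1 → QR.
(19/127) = +1 → QR.
(20/127) = -1 → non-residue.
(31/127) = +1 → QR.
(99/127) = +1 → QR.
(118/127) = -1 → non-residue.
(126/127) = -1 → non-residue.
Total quadratic residues among the 7: 4.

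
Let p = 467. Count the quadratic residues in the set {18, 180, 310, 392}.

(18/467) = -1 → non-residue.
(180/467) = -1 → non-residue.
(310/467) = -1 → non-residue.
(392/467) = -1 → non-residue.
Total quadratic residues among the 4: 0.

0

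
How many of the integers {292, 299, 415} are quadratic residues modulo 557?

2

(292/557) = +1 → QR.
(299/557) = +1 → QR.
(415/557) = -1 → non-residue.
Total quadratic residues among the 3: 2.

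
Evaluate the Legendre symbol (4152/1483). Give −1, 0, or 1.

-1

First reduce: 4152 ≡ 1186 (mod 1483).
Pull out 2: since 1483 ≡ 3 (mod 8), (2/1483) = -1.
Reciprocity: 593 ≡ 1 and 1483 ≡ 3 (mod 4), so (593/1483) = +(1483/593).
Reduce top mod 593: now compute (297/593).
Reciprocity: 297 ≡ 1 and 593 ≡ 1 (mod 4), so (297/593) = +(593/297).
Reduce top mod 297: now compute (296/297).
Pull out 2^3: since 297 ≡ 1 (mod 8), (2/297) = +1, so (2/297)^3 = +1.
Reciprocity: 37 ≡ 1 and 297 ≡ 1 (mod 4), so (37/297) = +(297/37).
Reduce top mod 37: now compute (1/37).
Reached (1/37) = 1. Collecting the sign flips along the way, the symbol is -1.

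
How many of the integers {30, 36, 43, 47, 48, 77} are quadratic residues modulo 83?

4

(30/83) = +1 → QR.
(36/83) = +1 → QR.
(43/83) = -1 → non-residue.
(47/83) = -1 → non-residue.
(48/83) = +1 → QR.
(77/83) = +1 → QR.
Total quadratic residues among the 6: 4.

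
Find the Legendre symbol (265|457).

Reciprocity: 265 ≡ 1 and 457 ≡ 1 (mod 4), so (265/457) = +(457/265).
Reduce top mod 265: now compute (192/265).
Pull out 2^6: since 265 ≡ 1 (mod 8), (2/265) = +1, so (2/265)^6 = +1.
Reciprocity: 3 ≡ 3 and 265 ≡ 1 (mod 4), so (3/265) = +(265/3).
Reduce top mod 3: now compute (1/3).
Reached (1/3) = 1. Collecting the sign flips along the way, the symbol is +1.

1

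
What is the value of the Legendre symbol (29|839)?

-1

Reciprocity: 29 ≡ 1 and 839 ≡ 3 (mod 4), so (29/839) = +(839/29).
Reduce top mod 29: now compute (27/29).
Reciprocity: 27 ≡ 3 and 29 ≡ 1 (mod 4), so (27/29) = +(29/27).
Reduce top mod 27: now compute (2/27).
Pull out 2: since 27 ≡ 3 (mod 8), (2/27) = -1.
Reached (1/27) = 1. Collecting the sign flips along the way, the symbol is -1.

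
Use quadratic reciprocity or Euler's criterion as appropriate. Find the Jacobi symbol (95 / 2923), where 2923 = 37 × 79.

Reciprocity: 95 ≡ 3 and 2923 ≡ 3 (mod 4), so (95/2923) = −(2923/95).
Reduce top mod 95: now compute (73/95).
Reciprocity: 73 ≡ 1 and 95 ≡ 3 (mod 4), so (73/95) = +(95/73).
Reduce top mod 73: now compute (22/73).
Pull out 2: since 73 ≡ 1 (mod 8), (2/73) = +1.
Reciprocity: 11 ≡ 3 and 73 ≡ 1 (mod 4), so (11/73) = +(73/11).
Reduce top mod 11: now compute (7/11).
Reciprocity: 7 ≡ 3 and 11 ≡ 3 (mod 4), so (7/11) = −(11/7).
Reduce top mod 7: now compute (4/7).
Pull out 2^2: since 7 ≡ 7 (mod 8), (2/7) = +1, so (2/7)^2 = +1.
Reached (1/7) = 1. Collecting the sign flips along the way, the symbol is +1.

1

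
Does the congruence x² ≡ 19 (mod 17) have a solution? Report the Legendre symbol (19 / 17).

First reduce: 19 ≡ 2 (mod 17).
Pull out 2: since 17 ≡ 1 (mod 8), (2/17) = +1.
Reached (1/17) = 1. Collecting the sign flips along the way, the symbol is +1.

1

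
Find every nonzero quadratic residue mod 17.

Square k = 1,…,8 (k and 17−k give the same square):
1²=1, 2²=4, 3²=9, 4²=16, 5²≡8, 6²≡2, 7²≡15, 8²≡13 (mod 17).
So the quadratic residues mod 17 are {1, 2, 4, 8, 9, 13, 15, 16}.

1, 2, 4, 8, 9, 13, 15, 16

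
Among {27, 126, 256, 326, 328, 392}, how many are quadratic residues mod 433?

(27/433) = +1 → QR.
(126/433) = -1 → non-residue.
(256/433) = +1 → QR.
(326/433) = -1 → non-residue.
(328/433) = +1 → QR.
(392/433) = +1 → QR.
Total quadratic residues among the 6: 4.

4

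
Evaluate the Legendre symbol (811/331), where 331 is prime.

Euler's criterion: (811/331) ≡ 149^165 (mod 331).
149^2 ≡ 24 (mod 331)
149^4 ≡ 245 (mod 331)
149^8 ≡ 114 (mod 331)
149^16 ≡ 87 (mod 331)
149^32 ≡ 287 (mod 331)
149^64 ≡ 281 (mod 331)
149^128 ≡ 183 (mod 331)
149^165 = 149^(128+32+4+1) ≡ 1 (mod 331).
Result is 1, so (811/331) = 1.

1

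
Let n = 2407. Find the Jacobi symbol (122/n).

Pull out 2: since 2407 ≡ 7 (mod 8), (2/2407) = +1.
Reciprocity: 61 ≡ 1 and 2407 ≡ 3 (mod 4), so (61/2407) = +(2407/61).
Reduce top mod 61: now compute (28/61).
Pull out 2^2: since 61 ≡ 5 (mod 8), (2/61) = -1, so (2/61)^2 = +1.
Reciprocity: 7 ≡ 3 and 61 ≡ 1 (mod 4), so (7/61) = +(61/7).
Reduce top mod 7: now compute (5/7).
Reciprocity: 5 ≡ 1 and 7 ≡ 3 (mod 4), so (5/7) = +(7/5).
Reduce top mod 5: now compute (2/5).
Pull out 2: since 5 ≡ 5 (mod 8), (2/5) = -1.
Reached (1/5) = 1. Collecting the sign flips along the way, the symbol is -1.

-1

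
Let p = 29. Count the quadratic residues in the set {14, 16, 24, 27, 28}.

3

(14/29) = -1 → non-residue.
(16/29) = +1 → QR.
(24/29) = +1 → QR.
(27/29) = -1 → non-residue.
(28/29) = +1 → QR.
Total quadratic residues among the 5: 3.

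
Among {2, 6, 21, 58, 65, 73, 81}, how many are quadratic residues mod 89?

(2/89) = +1 → QR.
(6/89) = -1 → non-residue.
(21/89) = +1 → QR.
(58/89) = -1 → non-residue.
(65/89) = -1 → non-residue.
(73/89) = +1 → QR.
(81/89) = +1 → QR.
Total quadratic residues among the 7: 4.

4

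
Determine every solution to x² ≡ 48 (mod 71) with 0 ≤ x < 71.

Since 71 ≡ 3 (mod 4), a square root of 48 is 48^((71+1)/4) = 48^18 mod 71.
Repeated squaring: 48^2≡32, 48^4≡30, 48^8≡48, 48^16≡32 (mod 71).
48^18 = 48^(16+2) ≡ 30 (mod 71).
Check: 30² = 900 ≡ 48 (mod 71). The two roots are 30 and 41.

30, 41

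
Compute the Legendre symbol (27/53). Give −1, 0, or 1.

-1

Reciprocity: 27 ≡ 3 and 53 ≡ 1 (mod 4), so (27/53) = +(53/27).
Reduce top mod 27: now compute (26/27).
Pull out 2: since 27 ≡ 3 (mod 8), (2/27) = -1.
Reciprocity: 13 ≡ 1 and 27 ≡ 3 (mod 4), so (13/27) = +(27/13).
Reduce top mod 13: now compute (1/13).
Reached (1/13) = 1. Collecting the sign flips along the way, the symbol is -1.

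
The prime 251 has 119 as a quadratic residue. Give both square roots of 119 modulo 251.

118, 133

Since 251 ≡ 3 (mod 4), a square root of 119 is 119^((251+1)/4) = 119^63 mod 251.
Repeated squaring: 119^2≡105, 119^4≡232, 119^8≡110, 119^16≡52, 119^32≡194 (mod 251).
119^63 = 119^(32+16+8+4+2+1) ≡ 118 (mod 251).
Check: 118² = 13924 ≡ 119 (mod 251). The two roots are 118 and 133.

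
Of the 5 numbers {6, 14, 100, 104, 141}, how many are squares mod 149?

3

(6/149) = +1 → QR.
(14/149) = -1 → non-residue.
(100/149) = +1 → QR.
(104/149) = +1 → QR.
(141/149) = -1 → non-residue.
Total quadratic residues among the 5: 3.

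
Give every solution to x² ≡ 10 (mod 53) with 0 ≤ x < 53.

53 ≡ 1 (mod 4), so we find a root by search.
Trying successive values, 13² = 169 ≡ 10 (mod 53). The other root is 53 − 13 = 40.

13, 40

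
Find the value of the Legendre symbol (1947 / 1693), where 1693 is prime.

-1

First reduce: 1947 ≡ 254 (mod 1693).
Pull out 2: since 1693 ≡ 5 (mod 8), (2/1693) = -1.
Reciprocity: 127 ≡ 3 and 1693 ≡ 1 (mod 4), so (127/1693) = +(1693/127).
Reduce top mod 127: now compute (42/127).
Pull out 2: since 127 ≡ 7 (mod 8), (2/127) = +1.
Reciprocity: 21 ≡ 1 and 127 ≡ 3 (mod 4), so (21/127) = +(127/21).
Reduce top mod 21: now compute (1/21).
Reached (1/21) = 1. Collecting the sign flips along the way, the symbol is -1.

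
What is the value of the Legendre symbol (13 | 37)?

Euler's criterion: (13/37) ≡ 13^18 (mod 37).
13^2 ≡ 21 (mod 37)
13^4 ≡ 34 (mod 37)
13^8 ≡ 9 (mod 37)
13^16 ≡ 7 (mod 37)
13^18 = 13^(16+2) ≡ 36 (mod 37).
Result is 36 ≡ −1, so (13/37) = −1.

-1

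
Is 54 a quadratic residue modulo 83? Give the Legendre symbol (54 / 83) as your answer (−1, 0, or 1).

-1

Pull out 2: since 83 ≡ 3 (mod 8), (2/83) = -1.
Reciprocity: 27 ≡ 3 and 83 ≡ 3 (mod 4), so (27/83) = −(83/27).
Reduce top mod 27: now compute (2/27).
Pull out 2: since 27 ≡ 3 (mod 8), (2/27) = -1.
Reached (1/27) = 1. Collecting the sign flips along the way, the symbol is -1.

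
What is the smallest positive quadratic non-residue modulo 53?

(2/53) = −1, so 2 is the smallest positive non-residue mod 53.

2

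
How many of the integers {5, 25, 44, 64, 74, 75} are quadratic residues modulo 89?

(5/89) = +1 → QR.
(25/89) = +1 → QR.
(44/89) = +1 → QR.
(64/89) = +1 → QR.
(74/89) = -1 → non-residue.
(75/89) = -1 → non-residue.
Total quadratic residues among the 6: 4.

4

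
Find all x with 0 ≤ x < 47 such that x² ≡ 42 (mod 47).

18, 29

Since 47 ≡ 3 (mod 4), a square root of 42 is 42^((47+1)/4) = 42^12 mod 47.
Repeated squaring: 42^2≡25, 42^4≡14, 42^8≡8 (mod 47).
42^12 = 42^(8+4) ≡ 18 (mod 47).
Check: 18² = 324 ≡ 42 (mod 47). The two roots are 18 and 29.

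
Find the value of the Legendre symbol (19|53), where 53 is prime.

Euler's criterion: (19/53) ≡ 19^26 (mod 53).
19^2 ≡ 43 (mod 53)
19^4 ≡ 47 (mod 53)
19^8 ≡ 36 (mod 53)
19^16 ≡ 24 (mod 53)
19^26 = 19^(16+8+2) ≡ 52 (mod 53).
Result is 52 ≡ −1, so (19/53) = −1.

-1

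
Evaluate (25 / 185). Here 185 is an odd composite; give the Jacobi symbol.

Reciprocity: 25 ≡ 1 and 185 ≡ 1 (mod 4), so (25/185) = +(185/25).
Reduce top mod 25: now compute (10/25).
Pull out 2: since 25 ≡ 1 (mod 8), (2/25) = +1.
Reciprocity: 5 ≡ 1 and 25 ≡ 1 (mod 4), so (5/25) = +(25/5).
Reduce top mod 5: now compute (0/5).
Top reduces to 0: gcd > 1, so the symbol is 0.

0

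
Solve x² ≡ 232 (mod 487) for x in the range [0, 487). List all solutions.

Since 487 ≡ 3 (mod 4), a square root of 232 is 232^((487+1)/4) = 232^122 mod 487.
Repeated squaring: 232^2≡254, 232^4≡232, 232^8≡254, 232^16≡232, 232^32≡254, 232^64≡232 (mod 487).
232^122 = 232^(64+32+16+8+2) ≡ 254 (mod 487).
Check: 254² = 64516 ≡ 232 (mod 487). The two roots are 233 and 254.

233, 254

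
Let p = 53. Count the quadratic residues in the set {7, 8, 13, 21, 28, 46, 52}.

5

(7/53) = +1 → QR.
(8/53) = -1 → non-residue.
(13/53) = +1 → QR.
(21/53) = -1 → non-residue.
(28/53) = +1 → QR.
(46/53) = +1 → QR.
(52/53) = +1 → QR.
Total quadratic residues among the 7: 5.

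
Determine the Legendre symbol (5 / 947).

-1

Euler's criterion: (5/947) ≡ 5^473 (mod 947).
5^2 ≡ 25 (mod 947)
5^4 ≡ 625 (mod 947)
5^8 ≡ 461 (mod 947)
5^16 ≡ 393 (mod 947)
5^32 ≡ 88 (mod 947)
5^64 ≡ 168 (mod 947)
5^128 ≡ 761 (mod 947)
5^256 ≡ 504 (mod 947)
5^473 = 5^(256+128+64+16+8+1) ≡ 946 (mod 947).
Result is 946 ≡ −1, so (5/947) = −1.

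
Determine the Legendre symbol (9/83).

Reciprocity: 9 ≡ 1 and 83 ≡ 3 (mod 4), so (9/83) = +(83/9).
Reduce top mod 9: now compute (2/9).
Pull out 2: since 9 ≡ 1 (mod 8), (2/9) = +1.
Reached (1/9) = 1. Collecting the sign flips along the way, the symbol is +1.

1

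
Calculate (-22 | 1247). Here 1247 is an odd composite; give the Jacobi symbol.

1

First reduce: -22 ≡ 1225 (mod 1247).
Reciprocity: 1225 ≡ 1 and 1247 ≡ 3 (mod 4), so (1225/1247) = +(1247/1225).
Reduce top mod 1225: now compute (22/1225).
Pull out 2: since 1225 ≡ 1 (mod 8), (2/1225) = +1.
Reciprocity: 11 ≡ 3 and 1225 ≡ 1 (mod 4), so (11/1225) = +(1225/11).
Reduce top mod 11: now compute (4/11).
Pull out 2^2: since 11 ≡ 3 (mod 8), (2/11) = -1, so (2/11)^2 = +1.
Reached (1/11) = 1. Collecting the sign flips along the way, the symbol is +1.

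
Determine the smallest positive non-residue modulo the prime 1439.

7

(2/1439) = +1, so 2 is a residue.
(3/1439) = +1, so 3 is a residue.
(4/1439) = +1, so 4 is a residue.
(5/1439) = +1, so 5 is a residue.
(6/1439) = +1, so 6 is a residue.
(7/1439) = −1, so 7 is the smallest positive non-residue mod 1439.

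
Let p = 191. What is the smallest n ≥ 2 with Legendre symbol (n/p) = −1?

(2/191) = +1, so 2 is a residue.
(3/191) = +1, so 3 is a residue.
(4/191) = +1, so 4 is a residue.
(5/191) = +1, so 5 is a residue.
(6/191) = +1, so 6 is a residue.
(7/191) = −1, so 7 is the smallest positive non-residue mod 191.

7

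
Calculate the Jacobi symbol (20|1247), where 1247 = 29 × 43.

Pull out 2^2: since 1247 ≡ 7 (mod 8), (2/1247) = +1, so (2/1247)^2 = +1.
Reciprocity: 5 ≡ 1 and 1247 ≡ 3 (mod 4), so (5/1247) = +(1247/5).
Reduce top mod 5: now compute (2/5).
Pull out 2: since 5 ≡ 5 (mod 8), (2/5) = -1.
Reached (1/5) = 1. Collecting the sign flips along the way, the symbol is -1.

-1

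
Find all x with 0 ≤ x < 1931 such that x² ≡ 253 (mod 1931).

Since 1931 ≡ 3 (mod 4), a square root of 253 is 253^((1931+1)/4) = 253^483 mod 1931.
Repeated squaring: 253^2≡286, 253^4≡694, 253^8≡817, 253^16≡1294, 253^32≡259, 253^64≡1427, 253^128≡1055, 253^256≡769 (mod 1931).
253^483 = 253^(256+128+64+32+2+1) ≡ 202 (mod 1931).
Check: 202² = 40804 ≡ 253 (mod 1931). The two roots are 202 and 1729.

202, 1729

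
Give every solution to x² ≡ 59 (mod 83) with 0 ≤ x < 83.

Since 83 ≡ 3 (mod 4), a square root of 59 is 59^((83+1)/4) = 59^21 mod 83.
Repeated squaring: 59^2≡78, 59^4≡25, 59^8≡44, 59^16≡27 (mod 83).
59^21 = 59^(16+4+1) ≡ 68 (mod 83).
Check: 68² = 4624 ≡ 59 (mod 83). The two roots are 15 and 68.

15, 68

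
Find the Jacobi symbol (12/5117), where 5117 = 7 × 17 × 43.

-1

Pull out 2^2: since 5117 ≡ 5 (mod 8), (2/5117) = -1, so (2/5117)^2 = +1.
Reciprocity: 3 ≡ 3 and 5117 ≡ 1 (mod 4), so (3/5117) = +(5117/3).
Reduce top mod 3: now compute (2/3).
Pull out 2: since 3 ≡ 3 (mod 8), (2/3) = -1.
Reached (1/3) = 1. Collecting the sign flips along the way, the symbol is -1.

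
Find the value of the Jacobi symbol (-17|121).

1

First reduce: -17 ≡ 104 (mod 121).
Pull out 2^3: since 121 ≡ 1 (mod 8), (2/121) = +1, so (2/121)^3 = +1.
Reciprocity: 13 ≡ 1 and 121 ≡ 1 (mod 4), so (13/121) = +(121/13).
Reduce top mod 13: now compute (4/13).
Pull out 2^2: since 13 ≡ 5 (mod 8), (2/13) = -1, so (2/13)^2 = +1.
Reached (1/13) = 1. Collecting the sign flips along the way, the symbol is +1.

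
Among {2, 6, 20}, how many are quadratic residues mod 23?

(2/23) = +1 → QR.
(6/23) = +1 → QR.
(20/23) = -1 → non-residue.
Total quadratic residues among the 3: 2.

2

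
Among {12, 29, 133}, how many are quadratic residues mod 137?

(12/137) = -1 → non-residue.
(29/137) = -1 → non-residue.
(133/137) = +1 → QR.
Total quadratic residues among the 3: 1.

1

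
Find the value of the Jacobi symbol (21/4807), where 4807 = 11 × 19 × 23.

Reciprocity: 21 ≡ 1 and 4807 ≡ 3 (mod 4), so (21/4807) = +(4807/21).
Reduce top mod 21: now compute (19/21).
Reciprocity: 19 ≡ 3 and 21 ≡ 1 (mod 4), so (19/21) = +(21/19).
Reduce top mod 19: now compute (2/19).
Pull out 2: since 19 ≡ 3 (mod 8), (2/19) = -1.
Reached (1/19) = 1. Collecting the sign flips along the way, the symbol is -1.

-1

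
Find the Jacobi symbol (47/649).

-1

Reciprocity: 47 ≡ 3 and 649 ≡ 1 (mod 4), so (47/649) = +(649/47).
Reduce top mod 47: now compute (38/47).
Pull out 2: since 47 ≡ 7 (mod 8), (2/47) = +1.
Reciprocity: 19 ≡ 3 and 47 ≡ 3 (mod 4), so (19/47) = −(47/19).
Reduce top mod 19: now compute (9/19).
Reciprocity: 9 ≡ 1 and 19 ≡ 3 (mod 4), so (9/19) = +(19/9).
Reduce top mod 9: now compute (1/9).
Reached (1/9) = 1. Collecting the sign flips along the way, the symbol is -1.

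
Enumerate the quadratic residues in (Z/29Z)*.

1, 4, 5, 6, 7, 9, 13, 16, 20, 22, 23, 24, 25, 28

Square k = 1,…,14 (k and 29−k give the same square):
1²=1, 2²=4, 3²=9, 4²=16, 5²=25, 6²≡7, 7²≡20, 8²≡6, 9²≡23, 10²≡13, 11²≡5, 12²≡28, 13²≡24, 14²≡22 (mod 29).
So the quadratic residues mod 29 are {1, 4, 5, 6, 7, 9, 13, 16, 20, 22, 23, 24, 25, 28}.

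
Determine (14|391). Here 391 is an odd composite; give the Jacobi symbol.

1

Pull out 2: since 391 ≡ 7 (mod 8), (2/391) = +1.
Reciprocity: 7 ≡ 3 and 391 ≡ 3 (mod 4), so (7/391) = −(391/7).
Reduce top mod 7: now compute (6/7).
Pull out 2: since 7 ≡ 7 (mod 8), (2/7) = +1.
Reciprocity: 3 ≡ 3 and 7 ≡ 3 (mod 4), so (3/7) = −(7/3).
Reduce top mod 3: now compute (1/3).
Reached (1/3) = 1. Collecting the sign flips along the way, the symbol is +1.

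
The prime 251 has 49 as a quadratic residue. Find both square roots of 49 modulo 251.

Since 251 ≡ 3 (mod 4), a square root of 49 is 49^((251+1)/4) = 49^63 mod 251.
Repeated squaring: 49^2≡142, 49^4≡84, 49^8≡28, 49^16≡31, 49^32≡208 (mod 251).
49^63 = 49^(32+16+8+4+2+1) ≡ 7 (mod 251).
Check: 7² = 49 ≡ 49 (mod 251). The two roots are 7 and 244.

7, 244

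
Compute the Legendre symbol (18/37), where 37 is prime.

Euler's criterion: (18/37) ≡ 18^18 (mod 37).
18^2 ≡ 28 (mod 37)
18^4 ≡ 7 (mod 37)
18^8 ≡ 12 (mod 37)
18^16 ≡ 33 (mod 37)
18^18 = 18^(16+2) ≡ 36 (mod 37).
Result is 36 ≡ −1, so (18/37) = −1.

-1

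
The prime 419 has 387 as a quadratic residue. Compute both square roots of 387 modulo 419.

35, 384

Since 419 ≡ 3 (mod 4), a square root of 387 is 387^((419+1)/4) = 387^105 mod 419.
Repeated squaring: 387^2≡186, 387^4≡238, 387^8≡79, 387^16≡375, 387^32≡260, 387^64≡141 (mod 419).
387^105 = 387^(64+32+8+1) ≡ 35 (mod 419).
Check: 35² = 1225 ≡ 387 (mod 419). The two roots are 35 and 384.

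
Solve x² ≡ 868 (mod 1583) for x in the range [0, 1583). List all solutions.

327, 1256

Since 1583 ≡ 3 (mod 4), a square root of 868 is 868^((1583+1)/4) = 868^396 mod 1583.
Repeated squaring: 868^2≡1499, 868^4≡724, 868^8≡203, 868^16≡51, 868^32≡1018, 868^64≡1042, 868^128≡1409, 868^256≡199 (mod 1583).
868^396 = 868^(256+128+8+4) ≡ 1256 (mod 1583).
Check: 1256² = 1577536 ≡ 868 (mod 1583). The two roots are 327 and 1256.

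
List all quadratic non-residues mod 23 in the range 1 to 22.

Square k = 1,…,11 (k and 23−k give the same square):
1²=1, 2²=4, 3²=9, 4²=16, 5²≡2, 6²≡13, 7²≡3, 8²≡18, 9²≡12, 10²≡8, 11²≡6 (mod 23).
The residues are {1, 2, 3, 4, 6, 8, 9, 12, 13, 16, 18}; the non-residues are the remaining 11 nonzero classes.

5, 7, 10, 11, 14, 15, 17, 19, 20, 21, 22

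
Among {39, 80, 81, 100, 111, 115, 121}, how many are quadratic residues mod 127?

(39/127) = -1 → non-residue.
(80/127) = -1 → non-residue.
(81/127) = +1 → QR.
(100/127) = +1 → QR.
(111/127) = -1 → non-residue.
(115/127) = +1 → QR.
(121/127) = +1 → QR.
Total quadratic residues among the 7: 4.

4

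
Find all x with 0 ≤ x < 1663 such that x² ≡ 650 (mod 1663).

623, 1040

Since 1663 ≡ 3 (mod 4), a square root of 650 is 650^((1663+1)/4) = 650^416 mod 1663.
Repeated squaring: 650^2≡98, 650^4≡1289, 650^8≡184, 650^16≡596, 650^32≡997, 650^64≡1198, 650^128≡35, 650^256≡1225 (mod 1663).
650^416 = 650^(256+128+32) ≡ 623 (mod 1663).
Check: 623² = 388129 ≡ 650 (mod 1663). The two roots are 623 and 1040.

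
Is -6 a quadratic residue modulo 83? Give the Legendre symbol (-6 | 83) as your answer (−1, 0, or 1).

1

First reduce: -6 ≡ 77 (mod 83).
Reciprocity: 77 ≡ 1 and 83 ≡ 3 (mod 4), so (77/83) = +(83/77).
Reduce top mod 77: now compute (6/77).
Pull out 2: since 77 ≡ 5 (mod 8), (2/77) = -1.
Reciprocity: 3 ≡ 3 and 77 ≡ 1 (mod 4), so (3/77) = +(77/3).
Reduce top mod 3: now compute (2/3).
Pull out 2: since 3 ≡ 3 (mod 8), (2/3) = -1.
Reached (1/3) = 1. Collecting the sign flips along the way, the symbol is +1.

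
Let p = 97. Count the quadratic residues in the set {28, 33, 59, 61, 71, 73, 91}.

(28/97) = -1 → non-residue.
(33/97) = +1 → QR.
(59/97) = -1 → non-residue.
(61/97) = +1 → QR.
(71/97) = -1 → non-residue.
(73/97) = +1 → QR.
(91/97) = +1 → QR.
Total quadratic residues among the 7: 4.

4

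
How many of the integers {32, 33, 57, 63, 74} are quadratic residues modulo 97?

(32/97) = +1 → QR.
(33/97) = +1 → QR.
(57/97) = -1 → non-residue.
(63/97) = -1 → non-residue.
(74/97) = -1 → non-residue.
Total quadratic residues among the 5: 2.

2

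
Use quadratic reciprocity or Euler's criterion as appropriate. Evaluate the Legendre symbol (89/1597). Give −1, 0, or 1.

1

Reciprocity: 89 ≡ 1 and 1597 ≡ 1 (mod 4), so (89/1597) = +(1597/89).
Reduce top mod 89: now compute (84/89).
Pull out 2^2: since 89 ≡ 1 (mod 8), (2/89) = +1, so (2/89)^2 = +1.
Reciprocity: 21 ≡ 1 and 89 ≡ 1 (mod 4), so (21/89) = +(89/21).
Reduce top mod 21: now compute (5/21).
Reciprocity: 5 ≡ 1 and 21 ≡ 1 (mod 4), so (5/21) = +(21/5).
Reduce top mod 5: now compute (1/5).
Reached (1/5) = 1. Collecting the sign flips along the way, the symbol is +1.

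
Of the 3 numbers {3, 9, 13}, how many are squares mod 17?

(3/17) = -1 → non-residue.
(9/17) = +1 → QR.
(13/17) = +1 → QR.
Total quadratic residues among the 3: 2.

2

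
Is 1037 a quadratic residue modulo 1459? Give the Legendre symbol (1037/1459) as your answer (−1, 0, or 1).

Reciprocity: 1037 ≡ 1 and 1459 ≡ 3 (mod 4), so (1037/1459) = +(1459/1037).
Reduce top mod 1037: now compute (422/1037).
Pull out 2: since 1037 ≡ 5 (mod 8), (2/1037) = -1.
Reciprocity: 211 ≡ 3 and 1037 ≡ 1 (mod 4), so (211/1037) = +(1037/211).
Reduce top mod 211: now compute (193/211).
Reciprocity: 193 ≡ 1 and 211 ≡ 3 (mod 4), so (193/211) = +(211/193).
Reduce top mod 193: now compute (18/193).
Pull out 2: since 193 ≡ 1 (mod 8), (2/193) = +1.
Reciprocity: 9 ≡ 1 and 193 ≡ 1 (mod 4), so (9/193) = +(193/9).
Reduce top mod 9: now compute (4/9).
Pull out 2^2: since 9 ≡ 1 (mod 8), (2/9) = +1, so (2/9)^2 = +1.
Reached (1/9) = 1. Collecting the sign flips along the way, the symbol is -1.

-1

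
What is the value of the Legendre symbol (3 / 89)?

-1

Euler's criterion: (3/89) ≡ 3^44 (mod 89).
3^2 ≡ 9 (mod 89)
3^4 ≡ 81 (mod 89)
3^8 ≡ 64 (mod 89)
3^16 ≡ 2 (mod 89)
3^32 ≡ 4 (mod 89)
3^44 = 3^(32+8+4) ≡ 88 (mod 89).
Result is 88 ≡ −1, so (3/89) = −1.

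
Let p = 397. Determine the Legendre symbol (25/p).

Reciprocity: 25 ≡ 1 and 397 ≡ 1 (mod 4), so (25/397) = +(397/25).
Reduce top mod 25: now compute (22/25).
Pull out 2: since 25 ≡ 1 (mod 8), (2/25) = +1.
Reciprocity: 11 ≡ 3 and 25 ≡ 1 (mod 4), so (11/25) = +(25/11).
Reduce top mod 11: now compute (3/11).
Reciprocity: 3 ≡ 3 and 11 ≡ 3 (mod 4), so (3/11) = −(11/3).
Reduce top mod 3: now compute (2/3).
Pull out 2: since 3 ≡ 3 (mod 8), (2/3) = -1.
Reached (1/3) = 1. Collecting the sign flips along the way, the symbol is +1.

1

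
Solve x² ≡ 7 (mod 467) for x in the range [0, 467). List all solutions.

Since 467 ≡ 3 (mod 4), a square root of 7 is 7^((467+1)/4) = 7^117 mod 467.
Repeated squaring: 7^2≡49, 7^4≡66, 7^8≡153, 7^16≡59, 7^32≡212, 7^64≡112 (mod 467).
7^117 = 7^(64+32+16+4+1) ≡ 53 (mod 467).
Check: 53² = 2809 ≡ 7 (mod 467). The two roots are 53 and 414.

53, 414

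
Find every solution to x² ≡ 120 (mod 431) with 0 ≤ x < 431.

212, 219

Since 431 ≡ 3 (mod 4), a square root of 120 is 120^((431+1)/4) = 120^108 mod 431.
Repeated squaring: 120^2≡177, 120^4≡297, 120^8≡285, 120^16≡197, 120^32≡19, 120^64≡361 (mod 431).
120^108 = 120^(64+32+8+4) ≡ 212 (mod 431).
Check: 212² = 44944 ≡ 120 (mod 431). The two roots are 212 and 219.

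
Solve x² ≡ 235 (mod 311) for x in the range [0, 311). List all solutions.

70, 241

Since 311 ≡ 3 (mod 4), a square root of 235 is 235^((311+1)/4) = 235^78 mod 311.
Repeated squaring: 235^2≡178, 235^4≡273, 235^8≡200, 235^16≡192, 235^32≡166, 235^64≡188 (mod 311).
235^78 = 235^(64+8+4+2) ≡ 70 (mod 311).
Check: 70² = 4900 ≡ 235 (mod 311). The two roots are 70 and 241.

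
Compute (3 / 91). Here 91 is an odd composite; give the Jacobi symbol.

Reciprocity: 3 ≡ 3 and 91 ≡ 3 (mod 4), so (3/91) = −(91/3).
Reduce top mod 3: now compute (1/3).
Reached (1/3) = 1. Collecting the sign flips along the way, the symbol is -1.

-1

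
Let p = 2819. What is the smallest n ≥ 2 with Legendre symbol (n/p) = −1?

2

(2/2819) = −1, so 2 is the smallest positive non-residue mod 2819.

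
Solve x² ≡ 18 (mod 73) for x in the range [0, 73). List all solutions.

23, 50

73 ≡ 1 (mod 4), so we find a root by search.
Trying successive values, 23² = 529 ≡ 18 (mod 73). The other root is 73 − 23 = 50.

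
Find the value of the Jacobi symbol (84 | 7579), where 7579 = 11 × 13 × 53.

-1

Pull out 2^2: since 7579 ≡ 3 (mod 8), (2/7579) = -1, so (2/7579)^2 = +1.
Reciprocity: 21 ≡ 1 and 7579 ≡ 3 (mod 4), so (21/7579) = +(7579/21).
Reduce top mod 21: now compute (19/21).
Reciprocity: 19 ≡ 3 and 21 ≡ 1 (mod 4), so (19/21) = +(21/19).
Reduce top mod 19: now compute (2/19).
Pull out 2: since 19 ≡ 3 (mod 8), (2/19) = -1.
Reached (1/19) = 1. Collecting the sign flips along the way, the symbol is -1.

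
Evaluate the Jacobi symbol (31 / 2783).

1

Reciprocity: 31 ≡ 3 and 2783 ≡ 3 (mod 4), so (31/2783) = −(2783/31).
Reduce top mod 31: now compute (24/31).
Pull out 2^3: since 31 ≡ 7 (mod 8), (2/31) = +1, so (2/31)^3 = +1.
Reciprocity: 3 ≡ 3 and 31 ≡ 3 (mod 4), so (3/31) = −(31/3).
Reduce top mod 3: now compute (1/3).
Reached (1/3) = 1. Collecting the sign flips along the way, the symbol is +1.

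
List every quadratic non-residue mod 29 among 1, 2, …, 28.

Square k = 1,…,14 (k and 29−k give the same square):
1²=1, 2²=4, 3²=9, 4²=16, 5²=25, 6²≡7, 7²≡20, 8²≡6, 9²≡23, 10²≡13, 11²≡5, 12²≡28, 13²≡24, 14²≡22 (mod 29).
The residues are {1, 4, 5, 6, 7, 9, 13, 16, 20, 22, 23, 24, 25, 28}; the non-residues are the remaining 14 nonzero classes.

2 3 8 10 11 12 14 15 17 18 19 21 26 27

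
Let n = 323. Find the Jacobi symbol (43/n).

1

Reciprocity: 43 ≡ 3 and 323 ≡ 3 (mod 4), so (43/323) = −(323/43).
Reduce top mod 43: now compute (22/43).
Pull out 2: since 43 ≡ 3 (mod 8), (2/43) = -1.
Reciprocity: 11 ≡ 3 and 43 ≡ 3 (mod 4), so (11/43) = −(43/11).
Reduce top mod 11: now compute (10/11).
Pull out 2: since 11 ≡ 3 (mod 8), (2/11) = -1.
Reciprocity: 5 ≡ 1 and 11 ≡ 3 (mod 4), so (5/11) = +(11/5).
Reduce top mod 5: now compute (1/5).
Reached (1/5) = 1. Collecting the sign flips along the way, the symbol is +1.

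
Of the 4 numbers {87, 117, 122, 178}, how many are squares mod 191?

1

(87/191) = -1 → non-residue.
(117/191) = +1 → QR.
(122/191) = -1 → non-residue.
(178/191) = -1 → non-residue.
Total quadratic residues among the 4: 1.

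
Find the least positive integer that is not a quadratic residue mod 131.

(2/131) = −1, so 2 is the smallest positive non-residue mod 131.

2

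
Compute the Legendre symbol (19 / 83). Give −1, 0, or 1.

-1

Euler's criterion: (19/83) ≡ 19^41 (mod 83).
19^2 ≡ 29 (mod 83)
19^4 ≡ 11 (mod 83)
19^8 ≡ 38 (mod 83)
19^16 ≡ 33 (mod 83)
19^32 ≡ 10 (mod 83)
19^41 = 19^(32+8+1) ≡ 82 (mod 83).
Result is 82 ≡ −1, so (19/83) = −1.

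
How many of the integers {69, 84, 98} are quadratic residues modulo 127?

3

(69/127) = +1 → QR.
(84/127) = +1 → QR.
(98/127) = +1 → QR.
Total quadratic residues among the 3: 3.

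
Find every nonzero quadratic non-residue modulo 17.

3 5 6 7 10 11 12 14

Square k = 1,…,8 (k and 17−k give the same square):
1²=1, 2²=4, 3²=9, 4²=16, 5²≡8, 6²≡2, 7²≡15, 8²≡13 (mod 17).
The residues are {1, 2, 4, 8, 9, 13, 15, 16}; the non-residues are the remaining 8 nonzero classes.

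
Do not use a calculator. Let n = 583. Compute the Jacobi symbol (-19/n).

First reduce: -19 ≡ 564 (mod 583).
Pull out 2^2: since 583 ≡ 7 (mod 8), (2/583) = +1, so (2/583)^2 = +1.
Reciprocity: 141 ≡ 1 and 583 ≡ 3 (mod 4), so (141/583) = +(583/141).
Reduce top mod 141: now compute (19/141).
Reciprocity: 19 ≡ 3 and 141 ≡ 1 (mod 4), so (19/141) = +(141/19).
Reduce top mod 19: now compute (8/19).
Pull out 2^3: since 19 ≡ 3 (mod 8), (2/19) = -1, so (2/19)^3 = -1.
Reached (1/19) = 1. Collecting the sign flips along the way, the symbol is -1.

-1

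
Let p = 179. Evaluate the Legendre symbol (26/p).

Euler's criterion: (26/179) ≡ 26^89 (mod 179).
26^2 ≡ 139 (mod 179)
26^4 ≡ 168 (mod 179)
26^8 ≡ 121 (mod 179)
26^16 ≡ 142 (mod 179)
26^32 ≡ 116 (mod 179)
26^64 ≡ 31 (mod 179)
26^89 = 26^(64+16+8+1) ≡ 178 (mod 179).
Result is 178 ≡ −1, so (26/179) = −1.

-1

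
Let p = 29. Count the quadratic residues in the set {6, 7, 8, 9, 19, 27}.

(6/29) = +1 → QR.
(7/29) = +1 → QR.
(8/29) = -1 → non-residue.
(9/29) = +1 → QR.
(19/29) = -1 → non-residue.
(27/29) = -1 → non-residue.
Total quadratic residues among the 6: 3.

3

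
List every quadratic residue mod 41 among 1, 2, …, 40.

Square k = 1,…,20 (k and 41−k give the same square):
1²=1, 2²=4, 3²=9, 4²=16, 5²=25, 6²=36, 7²≡8, 8²≡23, 9²≡40, 10²≡18, 11²≡39, 12²≡21, 13²≡5, 14²≡32, 15²≡20, 16²≡10, 17²≡2, 18²≡37, 19²≡33, 20²≡31 (mod 41).
So the quadratic residues mod 41 are {1, 2, 4, 5, 8, 9, 10, 16, 18, 20, 21, 23, 25, 31, 32, 33, 36, 37, 39, 40}.

1, 2, 4, 5, 8, 9, 10, 16, 18, 20, 21, 23, 25, 31, 32, 33, 36, 37, 39, 40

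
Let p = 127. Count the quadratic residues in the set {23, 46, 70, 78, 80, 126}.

(23/127) = -1 → non-residue.
(46/127) = -1 → non-residue.
(70/127) = +1 → QR.
(78/127) = -1 → non-residue.
(80/127) = -1 → non-residue.
(126/127) = -1 → non-residue.
Total quadratic residues among the 6: 1.

1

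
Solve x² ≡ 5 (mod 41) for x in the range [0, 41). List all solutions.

13, 28

41 ≡ 1 (mod 4), so we find a root by search.
Trying successive values, 13² = 169 ≡ 5 (mod 41). The other root is 41 − 13 = 28.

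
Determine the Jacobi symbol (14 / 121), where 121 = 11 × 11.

Pull out 2: since 121 ≡ 1 (mod 8), (2/121) = +1.
Reciprocity: 7 ≡ 3 and 121 ≡ 1 (mod 4), so (7/121) = +(121/7).
Reduce top mod 7: now compute (2/7).
Pull out 2: since 7 ≡ 7 (mod 8), (2/7) = +1.
Reached (1/7) = 1. Collecting the sign flips along the way, the symbol is +1.

1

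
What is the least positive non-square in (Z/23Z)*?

(2/23) = +1, so 2 is a residue.
(3/23) = +1, so 3 is a residue.
(4/23) = +1, so 4 is a residue.
(5/23) = −1, so 5 is the smallest positive non-residue mod 23.

5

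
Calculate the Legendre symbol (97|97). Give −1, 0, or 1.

0

First reduce: 97 ≡ 0 (mod 97).
Top reduces to 0: gcd > 1, so the symbol is 0.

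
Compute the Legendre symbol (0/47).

Top reduces to 0: gcd > 1, so the symbol is 0.

0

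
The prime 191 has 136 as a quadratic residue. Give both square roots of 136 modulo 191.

Since 191 ≡ 3 (mod 4), a square root of 136 is 136^((191+1)/4) = 136^48 mod 191.
Repeated squaring: 136^2≡160, 136^4≡6, 136^8≡36, 136^16≡150, 136^32≡153 (mod 191).
136^48 = 136^(32+16) ≡ 30 (mod 191).
Check: 30² = 900 ≡ 136 (mod 191). The two roots are 30 and 161.

30, 161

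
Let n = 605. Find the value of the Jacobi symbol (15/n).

0

Reciprocity: 15 ≡ 3 and 605 ≡ 1 (mod 4), so (15/605) = +(605/15).
Reduce top mod 15: now compute (5/15).
Reciprocity: 5 ≡ 1 and 15 ≡ 3 (mod 4), so (5/15) = +(15/5).
Reduce top mod 5: now compute (0/5).
Top reduces to 0: gcd > 1, so the symbol is 0.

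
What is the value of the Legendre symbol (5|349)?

1

Euler's criterion: (5/349) ≡ 5^174 (mod 349).
5^2 ≡ 25 (mod 349)
5^4 ≡ 276 (mod 349)
5^8 ≡ 94 (mod 349)
5^16 ≡ 111 (mod 349)
5^32 ≡ 106 (mod 349)
5^64 ≡ 68 (mod 349)
5^128 ≡ 87 (mod 349)
5^174 = 5^(128+32+8+4+2) ≡ 1 (mod 349).
Result is 1, so (5/349) = 1.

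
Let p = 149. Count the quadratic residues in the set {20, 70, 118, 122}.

(20/149) = +1 → QR.
(70/149) = -1 → non-residue.
(118/149) = +1 → QR.
(122/149) = -1 → non-residue.
Total quadratic residues among the 4: 2.

2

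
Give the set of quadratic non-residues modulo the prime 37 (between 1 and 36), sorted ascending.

2, 5, 6, 8, 13, 14, 15, 17, 18, 19, 20, 22, 23, 24, 29, 31, 32, 35

Square k = 1,…,18 (k and 37−k give the same square):
1²=1, 2²=4, 3²=9, 4²=16, 5²=25, 6²=36, 7²≡12, 8²≡27, 9²≡7, 10²≡26, 11²≡10, 12²≡33, 13²≡21, 14²≡11, 15²≡3, 16²≡34, 17²≡30, 18²≡28 (mod 37).
The residues are {1, 3, 4, 7, 9, 10, 11, 12, 16, 21, 25, 26, 27, 28, 30, 33, 34, 36}; the non-residues are the remaining 18 nonzero classes.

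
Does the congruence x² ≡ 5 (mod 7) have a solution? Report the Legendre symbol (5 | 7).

Reciprocity: 5 ≡ 1 and 7 ≡ 3 (mod 4), so (5/7) = +(7/5).
Reduce top mod 5: now compute (2/5).
Pull out 2: since 5 ≡ 5 (mod 8), (2/5) = -1.
Reached (1/5) = 1. Collecting the sign flips along the way, the symbol is -1.

-1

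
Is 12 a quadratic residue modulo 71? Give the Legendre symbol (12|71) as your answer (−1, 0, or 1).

1

Euler's criterion: (12/71) ≡ 12^35 (mod 71).
12^2 ≡ 2 (mod 71)
12^4 ≡ 4 (mod 71)
12^8 ≡ 16 (mod 71)
12^16 ≡ 43 (mod 71)
12^32 ≡ 3 (mod 71)
12^35 = 12^(32+2+1) ≡ 1 (mod 71).
Result is 1, so (12/71) = 1.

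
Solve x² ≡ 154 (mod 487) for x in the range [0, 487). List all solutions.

199, 288

Since 487 ≡ 3 (mod 4), a square root of 154 is 154^((487+1)/4) = 154^122 mod 487.
Repeated squaring: 154^2≡340, 154^4≡181, 154^8≡132, 154^16≡379, 154^32≡463, 154^64≡89 (mod 487).
154^122 = 154^(64+32+16+8+2) ≡ 288 (mod 487).
Check: 288² = 82944 ≡ 154 (mod 487). The two roots are 199 and 288.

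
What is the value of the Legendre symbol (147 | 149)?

Reciprocity: 147 ≡ 3 and 149 ≡ 1 (mod 4), so (147/149) = +(149/147).
Reduce top mod 147: now compute (2/147).
Pull out 2: since 147 ≡ 3 (mod 8), (2/147) = -1.
Reached (1/147) = 1. Collecting the sign flips along the way, the symbol is -1.

-1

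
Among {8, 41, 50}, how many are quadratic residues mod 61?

1

(8/61) = -1 → non-residue.
(41/61) = +1 → QR.
(50/61) = -1 → non-residue.
Total quadratic residues among the 3: 1.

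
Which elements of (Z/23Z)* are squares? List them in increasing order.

Square k = 1,…,11 (k and 23−k give the same square):
1²=1, 2²=4, 3²=9, 4²=16, 5²≡2, 6²≡13, 7²≡3, 8²≡18, 9²≡12, 10²≡8, 11²≡6 (mod 23).
So the quadratic residues mod 23 are {1, 2, 3, 4, 6, 8, 9, 12, 13, 16, 18}.

1 2 3 4 6 8 9 12 13 16 18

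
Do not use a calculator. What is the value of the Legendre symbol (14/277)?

-1

Pull out 2: since 277 ≡ 5 (mod 8), (2/277) = -1.
Reciprocity: 7 ≡ 3 and 277 ≡ 1 (mod 4), so (7/277) = +(277/7).
Reduce top mod 7: now compute (4/7).
Pull out 2^2: since 7 ≡ 7 (mod 8), (2/7) = +1, so (2/7)^2 = +1.
Reached (1/7) = 1. Collecting the sign flips along the way, the symbol is -1.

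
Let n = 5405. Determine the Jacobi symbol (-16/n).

1

First reduce: -16 ≡ 5389 (mod 5405).
Reciprocity: 5389 ≡ 1 and 5405 ≡ 1 (mod 4), so (5389/5405) = +(5405/5389).
Reduce top mod 5389: now compute (16/5389).
Pull out 2^4: since 5389 ≡ 5 (mod 8), (2/5389) = -1, so (2/5389)^4 = +1.
Reached (1/5389) = 1. Collecting the sign flips along the way, the symbol is +1.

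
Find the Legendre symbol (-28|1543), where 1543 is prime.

First reduce: -28 ≡ 1515 (mod 1543).
Reciprocity: 1515 ≡ 3 and 1543 ≡ 3 (mod 4), so (1515/1543) = −(1543/1515).
Reduce top mod 1515: now compute (28/1515).
Pull out 2^2: since 1515 ≡ 3 (mod 8), (2/1515) = -1, so (2/1515)^2 = +1.
Reciprocity: 7 ≡ 3 and 1515 ≡ 3 (mod 4), so (7/1515) = −(1515/7).
Reduce top mod 7: now compute (3/7).
Reciprocity: 3 ≡ 3 and 7 ≡ 3 (mod 4), so (3/7) = −(7/3).
Reduce top mod 3: now compute (1/3).
Reached (1/3) = 1. Collecting the sign flips along the way, the symbol is -1.

-1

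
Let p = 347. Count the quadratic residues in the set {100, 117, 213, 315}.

4

(100/347) = +1 → QR.
(117/347) = +1 → QR.
(213/347) = +1 → QR.
(315/347) = +1 → QR.
Total quadratic residues among the 4: 4.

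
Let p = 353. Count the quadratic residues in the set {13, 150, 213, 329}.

(13/353) = -1 → non-residue.
(150/353) = -1 → non-residue.
(213/353) = +1 → QR.
(329/353) = -1 → non-residue.
Total quadratic residues among the 4: 1.

1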